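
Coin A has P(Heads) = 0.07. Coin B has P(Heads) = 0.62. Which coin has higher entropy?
B

For binary distributions, entropy is maximized at p=0.5 and decreases as p moves toward 0 or 1.

H(A) = H(0.07) = 0.3659 bits
H(B) = H(0.62) = 0.9580 bits

Distribution B (p=0.62) is closer to uniform (p=0.5), so it has higher entropy.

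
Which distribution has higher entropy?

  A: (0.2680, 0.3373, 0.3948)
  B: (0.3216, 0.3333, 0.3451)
B

Both distributions are close to uniform, making this a harder comparison.

H(A) = 1.5673 bits
H(B) = 1.5844 bits

The distribution closer to uniform has higher entropy.
Answer: B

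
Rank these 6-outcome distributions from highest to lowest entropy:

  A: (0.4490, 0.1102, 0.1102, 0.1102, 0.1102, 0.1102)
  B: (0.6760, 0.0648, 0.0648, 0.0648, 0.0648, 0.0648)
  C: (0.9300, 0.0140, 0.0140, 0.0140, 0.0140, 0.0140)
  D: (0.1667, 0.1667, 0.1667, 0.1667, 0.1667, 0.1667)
D > A > B > C

Key insight: Entropy is maximized by uniform distributions and minimized by concentrated distributions.

Entropies:
  H(A) = 2.2719 bits
  H(B) = 1.6610 bits
  H(C) = 0.5285 bits
  H(D) = 2.5850 bits

Ranking: D > A > B > C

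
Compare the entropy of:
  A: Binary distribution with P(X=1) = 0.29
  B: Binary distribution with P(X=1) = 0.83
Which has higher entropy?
A

For binary distributions, entropy is maximized at p=0.5 and decreases as p moves toward 0 or 1.

H(A) = H(0.29) = 0.8687 bits
H(B) = H(0.83) = 0.6577 bits

Distribution A (p=0.29) is closer to uniform (p=0.5), so it has higher entropy.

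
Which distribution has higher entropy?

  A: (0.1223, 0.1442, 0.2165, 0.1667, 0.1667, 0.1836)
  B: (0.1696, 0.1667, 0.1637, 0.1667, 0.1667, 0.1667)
B

Both distributions are close to uniform, making this a harder comparison.

H(A) = 2.5623 bits
H(B) = 2.5849 bits

The distribution closer to uniform has higher entropy.
Answer: B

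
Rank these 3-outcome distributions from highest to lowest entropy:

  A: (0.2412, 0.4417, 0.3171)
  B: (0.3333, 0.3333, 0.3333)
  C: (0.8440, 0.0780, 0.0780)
B > A > C

Key insight: Entropy is maximized by uniform distributions and minimized by concentrated distributions.

- Uniform distributions have maximum entropy log₂(3) = 1.5850 bits
- The more "peaked" or concentrated a distribution, the lower its entropy

Entropies:
  H(A) = 1.5410 bits
  H(B) = 1.5850 bits
  H(C) = 0.7807 bits

Ranking: B > A > C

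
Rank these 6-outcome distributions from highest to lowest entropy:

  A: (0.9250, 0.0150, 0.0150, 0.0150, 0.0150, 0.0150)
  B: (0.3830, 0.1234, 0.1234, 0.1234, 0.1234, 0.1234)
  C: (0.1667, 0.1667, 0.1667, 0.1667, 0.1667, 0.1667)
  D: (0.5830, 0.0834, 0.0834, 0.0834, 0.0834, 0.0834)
C > B > D > A

Key insight: Entropy is maximized by uniform distributions and minimized by concentrated distributions.

Entropies:
  H(A) = 0.5585 bits
  H(B) = 2.3928 bits
  H(C) = 2.5850 bits
  H(D) = 1.9483 bits

Ranking: C > B > D > A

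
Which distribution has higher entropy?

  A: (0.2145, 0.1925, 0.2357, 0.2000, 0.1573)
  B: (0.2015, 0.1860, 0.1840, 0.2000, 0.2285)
B

Both distributions are close to uniform, making this a harder comparison.

H(A) = 2.3095 bits
H(B) = 2.3174 bits

The distribution closer to uniform has higher entropy.
Answer: B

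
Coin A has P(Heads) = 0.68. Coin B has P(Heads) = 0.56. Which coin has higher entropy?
B

For binary distributions, entropy is maximized at p=0.5 and decreases as p moves toward 0 or 1.

H(A) = H(0.68) = 0.9044 bits
H(B) = H(0.56) = 0.9896 bits

Distribution B (p=0.56) is closer to uniform (p=0.5), so it has higher entropy.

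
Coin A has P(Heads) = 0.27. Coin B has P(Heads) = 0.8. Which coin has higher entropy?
A

For binary distributions, entropy is maximized at p=0.5 and decreases as p moves toward 0 or 1.

H(A) = H(0.27) = 0.8415 bits
H(B) = H(0.8) = 0.7219 bits

Distribution A (p=0.27) is closer to uniform (p=0.5), so it has higher entropy.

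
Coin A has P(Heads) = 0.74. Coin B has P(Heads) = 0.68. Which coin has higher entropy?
B

For binary distributions, entropy is maximized at p=0.5 and decreases as p moves toward 0 or 1.

H(A) = H(0.74) = 0.8267 bits
H(B) = H(0.68) = 0.9044 bits

Distribution B (p=0.68) is closer to uniform (p=0.5), so it has higher entropy.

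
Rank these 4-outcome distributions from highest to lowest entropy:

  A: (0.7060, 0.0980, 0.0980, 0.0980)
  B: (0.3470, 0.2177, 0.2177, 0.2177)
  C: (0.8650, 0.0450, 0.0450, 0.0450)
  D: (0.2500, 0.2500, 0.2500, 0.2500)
D > B > A > C

Key insight: Entropy is maximized by uniform distributions and minimized by concentrated distributions.

Entropies:
  H(A) = 1.3398 bits
  H(B) = 1.9663 bits
  H(C) = 0.7850 bits
  H(D) = 2.0000 bits

Ranking: D > B > A > C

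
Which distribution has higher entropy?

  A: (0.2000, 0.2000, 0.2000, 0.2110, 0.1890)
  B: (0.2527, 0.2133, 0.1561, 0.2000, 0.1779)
A

Both distributions are close to uniform, making this a harder comparison.

H(A) = 2.3211 bits
H(B) = 2.3027 bits

The distribution closer to uniform has higher entropy.
Answer: A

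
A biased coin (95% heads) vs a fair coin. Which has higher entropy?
Fair coin

The fair coin is uniform (p=0.5), maximizing binary entropy at 1 bit. The biased coin has H(0.95) ≈ 0.286 bits — its outcome is more predictable, so its entropy is lower.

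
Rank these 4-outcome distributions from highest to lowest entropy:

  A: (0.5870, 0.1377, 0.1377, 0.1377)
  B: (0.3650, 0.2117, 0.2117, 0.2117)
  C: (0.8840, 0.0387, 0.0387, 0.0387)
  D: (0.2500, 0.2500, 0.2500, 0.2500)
D > B > A > C

Key insight: Entropy is maximized by uniform distributions and minimized by concentrated distributions.

Entropies:
  H(A) = 1.6326 bits
  H(B) = 1.9532 bits
  H(C) = 0.7016 bits
  H(D) = 2.0000 bits

Ranking: D > B > A > C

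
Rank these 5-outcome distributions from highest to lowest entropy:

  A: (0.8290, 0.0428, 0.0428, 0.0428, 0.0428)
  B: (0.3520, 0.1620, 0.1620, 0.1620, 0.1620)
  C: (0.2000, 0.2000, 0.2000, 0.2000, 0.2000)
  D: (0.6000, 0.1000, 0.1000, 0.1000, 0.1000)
C > B > D > A

Key insight: Entropy is maximized by uniform distributions and minimized by concentrated distributions.

Entropies:
  H(A) = 1.0020 bits
  H(B) = 2.2318 bits
  H(C) = 2.3219 bits
  H(D) = 1.7710 bits

Ranking: C > B > D > A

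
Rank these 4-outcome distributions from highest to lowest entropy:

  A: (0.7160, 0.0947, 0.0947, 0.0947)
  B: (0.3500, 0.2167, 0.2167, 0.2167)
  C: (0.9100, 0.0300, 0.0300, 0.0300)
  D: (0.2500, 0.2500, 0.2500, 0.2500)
D > B > A > C

Key insight: Entropy is maximized by uniform distributions and minimized by concentrated distributions.

Entropies:
  H(A) = 1.3110 bits
  H(B) = 1.9643 bits
  H(C) = 0.5791 bits
  H(D) = 2.0000 bits

Ranking: D > B > A > C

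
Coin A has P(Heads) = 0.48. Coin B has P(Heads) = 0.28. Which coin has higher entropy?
A

For binary distributions, entropy is maximized at p=0.5 and decreases as p moves toward 0 or 1.

H(A) = H(0.48) = 0.9988 bits
H(B) = H(0.28) = 0.8555 bits

Distribution A (p=0.48) is closer to uniform (p=0.5), so it has higher entropy.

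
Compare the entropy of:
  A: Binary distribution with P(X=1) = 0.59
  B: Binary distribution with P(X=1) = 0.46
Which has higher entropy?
B

For binary distributions, entropy is maximized at p=0.5 and decreases as p moves toward 0 or 1.

H(A) = H(0.59) = 0.9765 bits
H(B) = H(0.46) = 0.9954 bits

Distribution B (p=0.46) is closer to uniform (p=0.5), so it has higher entropy.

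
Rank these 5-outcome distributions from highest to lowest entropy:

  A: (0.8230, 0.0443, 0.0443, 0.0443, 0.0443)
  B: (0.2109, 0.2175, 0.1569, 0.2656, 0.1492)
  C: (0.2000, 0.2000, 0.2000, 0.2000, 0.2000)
C > B > A

Key insight: Entropy is maximized by uniform distributions and minimized by concentrated distributions.

- Uniform distributions have maximum entropy log₂(5) = 2.3219 bits
- The more "peaked" or concentrated a distribution, the lower its entropy

Entropies:
  H(A) = 1.0275 bits
  H(B) = 2.2889 bits
  H(C) = 2.3219 bits

Ranking: C > B > A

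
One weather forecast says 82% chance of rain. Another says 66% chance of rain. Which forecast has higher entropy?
66% forecast

Treat each forecast as a Bernoulli distribution. Binary entropy is maximized at p=0.5 and falls off symmetrically toward 0 or 1. The 66% forecast is closer to 50%, so it is more uncertain. H(82%) ≈ 0.680 bits, H(66%) ≈ 0.925 bits.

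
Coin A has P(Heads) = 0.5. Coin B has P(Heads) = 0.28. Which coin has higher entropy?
A

For binary distributions, entropy is maximized at p=0.5 and decreases as p moves toward 0 or 1.

H(A) = H(0.5) = 1.0000 bits
H(B) = H(0.28) = 0.8555 bits

Distribution A (p=0.5) is closer to uniform (p=0.5), so it has higher entropy.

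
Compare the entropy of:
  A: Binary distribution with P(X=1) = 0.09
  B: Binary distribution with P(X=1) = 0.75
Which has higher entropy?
B

For binary distributions, entropy is maximized at p=0.5 and decreases as p moves toward 0 or 1.

H(A) = H(0.09) = 0.4365 bits
H(B) = H(0.75) = 0.8113 bits

Distribution B (p=0.75) is closer to uniform (p=0.5), so it has higher entropy.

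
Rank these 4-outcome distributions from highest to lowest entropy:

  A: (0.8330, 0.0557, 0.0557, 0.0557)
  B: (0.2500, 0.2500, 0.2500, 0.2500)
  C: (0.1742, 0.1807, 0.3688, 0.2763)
B > C > A

Key insight: Entropy is maximized by uniform distributions and minimized by concentrated distributions.

- Uniform distributions have maximum entropy log₂(4) = 2.0000 bits
- The more "peaked" or concentrated a distribution, the lower its entropy

Entropies:
  H(A) = 0.9155 bits
  H(B) = 2.0000 bits
  H(C) = 1.9287 bits

Ranking: B > C > A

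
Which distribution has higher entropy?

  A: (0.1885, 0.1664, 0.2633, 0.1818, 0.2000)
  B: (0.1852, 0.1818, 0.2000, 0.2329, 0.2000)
B

Both distributions are close to uniform, making this a harder comparison.

H(A) = 2.3028 bits
H(B) = 2.3162 bits

The distribution closer to uniform has higher entropy.
Answer: B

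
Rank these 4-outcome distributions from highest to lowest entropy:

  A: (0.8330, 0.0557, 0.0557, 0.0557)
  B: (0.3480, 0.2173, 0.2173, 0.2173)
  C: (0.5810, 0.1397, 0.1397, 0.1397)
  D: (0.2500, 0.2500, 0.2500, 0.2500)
D > B > C > A

Key insight: Entropy is maximized by uniform distributions and minimized by concentrated distributions.

Entropies:
  H(A) = 0.9155 bits
  H(B) = 1.9657 bits
  H(C) = 1.6451 bits
  H(D) = 2.0000 bits

Ranking: D > B > C > A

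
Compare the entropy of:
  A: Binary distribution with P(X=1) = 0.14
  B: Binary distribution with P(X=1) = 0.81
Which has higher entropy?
B

For binary distributions, entropy is maximized at p=0.5 and decreases as p moves toward 0 or 1.

H(A) = H(0.14) = 0.5842 bits
H(B) = H(0.81) = 0.7015 bits

Distribution B (p=0.81) is closer to uniform (p=0.5), so it has higher entropy.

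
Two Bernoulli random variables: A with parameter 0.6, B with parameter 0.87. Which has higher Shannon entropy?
A

For binary distributions, entropy is maximized at p=0.5 and decreases as p moves toward 0 or 1.

H(A) = H(0.6) = 0.9710 bits
H(B) = H(0.87) = 0.5574 bits

Distribution A (p=0.6) is closer to uniform (p=0.5), so it has higher entropy.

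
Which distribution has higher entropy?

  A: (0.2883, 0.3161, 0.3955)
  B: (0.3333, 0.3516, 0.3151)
B

Both distributions are close to uniform, making this a harder comparison.

H(A) = 1.5718 bits
H(B) = 1.5835 bits

The distribution closer to uniform has higher entropy.
Answer: B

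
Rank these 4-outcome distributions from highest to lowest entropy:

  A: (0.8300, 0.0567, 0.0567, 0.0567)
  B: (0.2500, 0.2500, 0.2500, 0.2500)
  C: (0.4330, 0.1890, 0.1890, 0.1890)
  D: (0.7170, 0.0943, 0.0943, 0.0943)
B > C > D > A

Key insight: Entropy is maximized by uniform distributions and minimized by concentrated distributions.

Entropies:
  H(A) = 0.9271 bits
  H(B) = 2.0000 bits
  H(C) = 1.8857 bits
  H(D) = 1.3081 bits

Ranking: B > C > D > A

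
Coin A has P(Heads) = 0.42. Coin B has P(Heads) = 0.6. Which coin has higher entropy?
A

For binary distributions, entropy is maximized at p=0.5 and decreases as p moves toward 0 or 1.

H(A) = H(0.42) = 0.9815 bits
H(B) = H(0.6) = 0.9710 bits

Distribution A (p=0.42) is closer to uniform (p=0.5), so it has higher entropy.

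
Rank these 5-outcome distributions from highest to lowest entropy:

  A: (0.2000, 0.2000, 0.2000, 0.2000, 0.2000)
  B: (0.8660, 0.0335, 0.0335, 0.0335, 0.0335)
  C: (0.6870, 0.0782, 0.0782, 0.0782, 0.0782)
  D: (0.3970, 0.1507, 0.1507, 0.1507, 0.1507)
A > D > C > B

Key insight: Entropy is maximized by uniform distributions and minimized by concentrated distributions.

Entropies:
  H(A) = 2.3219 bits
  H(B) = 0.8363 bits
  H(C) = 1.5226 bits
  H(D) = 2.1752 bits

Ranking: A > D > C > B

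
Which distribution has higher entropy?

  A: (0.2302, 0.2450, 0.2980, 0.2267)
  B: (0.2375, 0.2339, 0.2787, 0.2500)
B

Both distributions are close to uniform, making this a harder comparison.

H(A) = 1.9909 bits
H(B) = 1.9965 bits

The distribution closer to uniform has higher entropy.
Answer: B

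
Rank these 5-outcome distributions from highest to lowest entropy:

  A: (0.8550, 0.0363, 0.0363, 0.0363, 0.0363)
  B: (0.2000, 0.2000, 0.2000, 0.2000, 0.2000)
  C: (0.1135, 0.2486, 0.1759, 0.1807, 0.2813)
B > C > A

Key insight: Entropy is maximized by uniform distributions and minimized by concentrated distributions.

- Uniform distributions have maximum entropy log₂(5) = 2.3219 bits
- The more "peaked" or concentrated a distribution, the lower its entropy

Entropies:
  H(A) = 0.8872 bits
  H(B) = 2.3219 bits
  H(C) = 2.2573 bits

Ranking: B > C > A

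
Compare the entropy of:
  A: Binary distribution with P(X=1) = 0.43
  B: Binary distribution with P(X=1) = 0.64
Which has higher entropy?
A

For binary distributions, entropy is maximized at p=0.5 and decreases as p moves toward 0 or 1.

H(A) = H(0.43) = 0.9858 bits
H(B) = H(0.64) = 0.9427 bits

Distribution A (p=0.43) is closer to uniform (p=0.5), so it has higher entropy.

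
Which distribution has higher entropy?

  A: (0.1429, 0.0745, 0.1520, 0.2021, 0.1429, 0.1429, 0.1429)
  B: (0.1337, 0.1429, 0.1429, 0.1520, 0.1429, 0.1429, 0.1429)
B

Both distributions are close to uniform, making this a harder comparison.

H(A) = 2.7626 bits
H(B) = 2.8065 bits

The distribution closer to uniform has higher entropy.
Answer: B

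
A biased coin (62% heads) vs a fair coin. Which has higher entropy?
Fair coin

The fair coin is uniform (p=0.5), maximizing binary entropy at 1 bit. The biased coin has H(0.62) ≈ 0.958 bits — its outcome is more predictable, so its entropy is lower.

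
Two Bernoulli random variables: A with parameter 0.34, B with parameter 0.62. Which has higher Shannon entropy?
B

For binary distributions, entropy is maximized at p=0.5 and decreases as p moves toward 0 or 1.

H(A) = H(0.34) = 0.9248 bits
H(B) = H(0.62) = 0.9580 bits

Distribution B (p=0.62) is closer to uniform (p=0.5), so it has higher entropy.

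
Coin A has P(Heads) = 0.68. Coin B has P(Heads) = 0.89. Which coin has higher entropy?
A

For binary distributions, entropy is maximized at p=0.5 and decreases as p moves toward 0 or 1.

H(A) = H(0.68) = 0.9044 bits
H(B) = H(0.89) = 0.4999 bits

Distribution A (p=0.68) is closer to uniform (p=0.5), so it has higher entropy.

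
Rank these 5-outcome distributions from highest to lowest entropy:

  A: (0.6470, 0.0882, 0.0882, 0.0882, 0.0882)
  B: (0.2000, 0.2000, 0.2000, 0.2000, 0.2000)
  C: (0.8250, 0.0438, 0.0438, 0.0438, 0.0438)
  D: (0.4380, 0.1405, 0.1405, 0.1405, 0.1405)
B > D > A > C

Key insight: Entropy is maximized by uniform distributions and minimized by concentrated distributions.

Entropies:
  H(A) = 1.6427 bits
  H(B) = 2.3219 bits
  H(C) = 1.0190 bits
  H(D) = 2.1129 bits

Ranking: B > D > A > C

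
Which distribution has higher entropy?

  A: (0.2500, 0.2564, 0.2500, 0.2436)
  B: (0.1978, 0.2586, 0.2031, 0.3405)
A

Both distributions are close to uniform, making this a harder comparison.

H(A) = 1.9998 bits
H(B) = 1.9634 bits

The distribution closer to uniform has higher entropy.
Answer: A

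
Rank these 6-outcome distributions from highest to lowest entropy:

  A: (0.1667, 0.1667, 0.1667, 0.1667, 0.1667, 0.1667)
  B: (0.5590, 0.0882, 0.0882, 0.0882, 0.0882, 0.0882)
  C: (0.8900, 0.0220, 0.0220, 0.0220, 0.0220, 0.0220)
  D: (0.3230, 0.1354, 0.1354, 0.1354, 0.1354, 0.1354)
A > D > B > C

Key insight: Entropy is maximized by uniform distributions and minimized by concentrated distributions.

Entropies:
  H(A) = 2.5850 bits
  H(B) = 2.0139 bits
  H(C) = 0.7553 bits
  H(D) = 2.4796 bits

Ranking: A > D > B > C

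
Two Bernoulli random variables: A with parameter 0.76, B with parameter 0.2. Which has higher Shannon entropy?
A

For binary distributions, entropy is maximized at p=0.5 and decreases as p moves toward 0 or 1.

H(A) = H(0.76) = 0.7950 bits
H(B) = H(0.2) = 0.7219 bits

Distribution A (p=0.76) is closer to uniform (p=0.5), so it has higher entropy.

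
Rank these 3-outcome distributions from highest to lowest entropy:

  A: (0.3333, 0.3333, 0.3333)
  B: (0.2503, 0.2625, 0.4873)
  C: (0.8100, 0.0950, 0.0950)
A > B > C

Key insight: Entropy is maximized by uniform distributions and minimized by concentrated distributions.

- Uniform distributions have maximum entropy log₂(3) = 1.5850 bits
- The more "peaked" or concentrated a distribution, the lower its entropy

Entropies:
  H(A) = 1.5850 bits
  H(B) = 1.5121 bits
  H(C) = 0.8915 bits

Ranking: A > B > C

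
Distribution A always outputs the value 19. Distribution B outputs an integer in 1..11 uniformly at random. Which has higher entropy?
B

A is deterministic, so H(A) = 0. B is uniform over 11 outcomes, so H(B) = log₂(11) = 3.459 bits. Any distribution with genuine randomness has higher entropy than a deterministic one.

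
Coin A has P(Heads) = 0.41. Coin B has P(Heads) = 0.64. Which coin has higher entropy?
A

For binary distributions, entropy is maximized at p=0.5 and decreases as p moves toward 0 or 1.

H(A) = H(0.41) = 0.9765 bits
H(B) = H(0.64) = 0.9427 bits

Distribution A (p=0.41) is closer to uniform (p=0.5), so it has higher entropy.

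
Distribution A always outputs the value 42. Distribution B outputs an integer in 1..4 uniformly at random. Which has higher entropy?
B

A is deterministic, so H(A) = 0. B is uniform over 4 outcomes, so H(B) = log₂(4) = 2.000 bits. Any distribution with genuine randomness has higher entropy than a deterministic one.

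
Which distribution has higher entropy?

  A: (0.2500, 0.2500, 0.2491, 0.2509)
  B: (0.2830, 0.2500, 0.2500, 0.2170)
A

Both distributions are close to uniform, making this a harder comparison.

H(A) = 2.0000 bits
H(B) = 1.9937 bits

The distribution closer to uniform has higher entropy.
Answer: A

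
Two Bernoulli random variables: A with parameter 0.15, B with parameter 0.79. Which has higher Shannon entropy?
B

For binary distributions, entropy is maximized at p=0.5 and decreases as p moves toward 0 or 1.

H(A) = H(0.15) = 0.6098 bits
H(B) = H(0.79) = 0.7415 bits

Distribution B (p=0.79) is closer to uniform (p=0.5), so it has higher entropy.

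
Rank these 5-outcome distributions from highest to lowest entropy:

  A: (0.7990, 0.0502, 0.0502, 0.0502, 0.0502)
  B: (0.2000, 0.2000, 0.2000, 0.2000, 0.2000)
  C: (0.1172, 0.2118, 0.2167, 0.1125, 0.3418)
B > C > A

Key insight: Entropy is maximized by uniform distributions and minimized by concentrated distributions.

- Uniform distributions have maximum entropy log₂(5) = 2.3219 bits
- The more "peaked" or concentrated a distribution, the lower its entropy

Entropies:
  H(A) = 1.1259 bits
  H(B) = 2.3219 bits
  H(C) = 2.1988 bits

Ranking: B > C > A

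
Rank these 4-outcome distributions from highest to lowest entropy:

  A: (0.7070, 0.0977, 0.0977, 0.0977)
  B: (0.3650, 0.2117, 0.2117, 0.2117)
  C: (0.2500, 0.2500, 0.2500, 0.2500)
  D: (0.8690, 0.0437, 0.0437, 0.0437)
C > B > A > D

Key insight: Entropy is maximized by uniform distributions and minimized by concentrated distributions.

Entropies:
  H(A) = 1.3370 bits
  H(B) = 1.9532 bits
  H(C) = 2.0000 bits
  H(D) = 0.7678 bits

Ranking: C > B > A > D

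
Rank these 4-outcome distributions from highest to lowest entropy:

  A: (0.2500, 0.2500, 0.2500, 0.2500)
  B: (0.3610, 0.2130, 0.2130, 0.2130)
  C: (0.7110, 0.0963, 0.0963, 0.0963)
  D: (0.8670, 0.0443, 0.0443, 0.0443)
A > B > C > D

Key insight: Entropy is maximized by uniform distributions and minimized by concentrated distributions.

Entropies:
  H(A) = 2.0000 bits
  H(B) = 1.9563 bits
  H(C) = 1.3255 bits
  H(D) = 0.7764 bits

Ranking: A > B > C > D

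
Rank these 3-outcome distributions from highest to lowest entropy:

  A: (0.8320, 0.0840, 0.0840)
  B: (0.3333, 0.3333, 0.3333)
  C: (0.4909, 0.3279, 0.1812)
B > C > A

Key insight: Entropy is maximized by uniform distributions and minimized by concentrated distributions.

- Uniform distributions have maximum entropy log₂(3) = 1.5850 bits
- The more "peaked" or concentrated a distribution, the lower its entropy

Entropies:
  H(A) = 0.8211 bits
  H(B) = 1.5850 bits
  H(C) = 1.4780 bits

Ranking: B > C > A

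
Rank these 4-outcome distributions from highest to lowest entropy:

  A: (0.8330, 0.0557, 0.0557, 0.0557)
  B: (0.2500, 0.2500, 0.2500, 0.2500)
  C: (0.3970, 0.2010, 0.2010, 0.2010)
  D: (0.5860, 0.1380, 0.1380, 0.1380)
B > C > D > A

Key insight: Entropy is maximized by uniform distributions and minimized by concentrated distributions.

Entropies:
  H(A) = 0.9155 bits
  H(B) = 2.0000 bits
  H(C) = 1.9249 bits
  H(D) = 1.6347 bits

Ranking: B > C > D > A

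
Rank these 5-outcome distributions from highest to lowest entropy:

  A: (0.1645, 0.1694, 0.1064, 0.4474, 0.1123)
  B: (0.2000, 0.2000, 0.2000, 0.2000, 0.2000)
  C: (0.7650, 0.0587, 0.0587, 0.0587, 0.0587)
B > A > C

Key insight: Entropy is maximized by uniform distributions and minimized by concentrated distributions.

- Uniform distributions have maximum entropy log₂(5) = 2.3219 bits
- The more "peaked" or concentrated a distribution, the lower its entropy

Entropies:
  H(A) = 2.0797 bits
  H(B) = 2.3219 bits
  H(C) = 1.2566 bits

Ranking: B > A > C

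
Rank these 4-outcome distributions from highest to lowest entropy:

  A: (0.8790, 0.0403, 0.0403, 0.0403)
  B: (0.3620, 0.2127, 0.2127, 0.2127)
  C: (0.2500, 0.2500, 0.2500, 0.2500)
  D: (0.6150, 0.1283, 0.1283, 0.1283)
C > B > D > A

Key insight: Entropy is maximized by uniform distributions and minimized by concentrated distributions.

Entropies:
  H(A) = 0.7240 bits
  H(B) = 1.9555 bits
  H(C) = 2.0000 bits
  H(D) = 1.5717 bits

Ranking: C > B > D > A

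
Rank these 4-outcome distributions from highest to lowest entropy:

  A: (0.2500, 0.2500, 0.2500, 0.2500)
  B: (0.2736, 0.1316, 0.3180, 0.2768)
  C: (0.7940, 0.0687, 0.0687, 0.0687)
A > B > C

Key insight: Entropy is maximized by uniform distributions and minimized by concentrated distributions.

- Uniform distributions have maximum entropy log₂(4) = 2.0000 bits
- The more "peaked" or concentrated a distribution, the lower its entropy

Entropies:
  H(A) = 2.0000 bits
  H(B) = 1.9352 bits
  H(C) = 1.0603 bits

Ranking: A > B > C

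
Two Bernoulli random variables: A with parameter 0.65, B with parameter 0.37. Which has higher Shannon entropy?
B

For binary distributions, entropy is maximized at p=0.5 and decreases as p moves toward 0 or 1.

H(A) = H(0.65) = 0.9341 bits
H(B) = H(0.37) = 0.9507 bits

Distribution B (p=0.37) is closer to uniform (p=0.5), so it has higher entropy.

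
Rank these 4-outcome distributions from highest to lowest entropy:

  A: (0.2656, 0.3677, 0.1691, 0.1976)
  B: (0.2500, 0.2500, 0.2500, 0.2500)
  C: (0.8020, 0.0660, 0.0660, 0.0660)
B > A > C

Key insight: Entropy is maximized by uniform distributions and minimized by concentrated distributions.

- Uniform distributions have maximum entropy log₂(4) = 2.0000 bits
- The more "peaked" or concentrated a distribution, the lower its entropy

Entropies:
  H(A) = 1.9345 bits
  H(B) = 2.0000 bits
  H(C) = 1.0317 bits

Ranking: B > A > C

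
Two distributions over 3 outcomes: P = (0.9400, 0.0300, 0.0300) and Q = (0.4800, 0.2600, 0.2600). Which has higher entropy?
Q

P is highly concentrated on one outcome (94%), making it nearly deterministic. Q spreads its mass more evenly (max 48%). The more spread-out distribution has higher entropy: H(P) ≈ 0.387 bits, H(Q) ≈ 1.519 bits.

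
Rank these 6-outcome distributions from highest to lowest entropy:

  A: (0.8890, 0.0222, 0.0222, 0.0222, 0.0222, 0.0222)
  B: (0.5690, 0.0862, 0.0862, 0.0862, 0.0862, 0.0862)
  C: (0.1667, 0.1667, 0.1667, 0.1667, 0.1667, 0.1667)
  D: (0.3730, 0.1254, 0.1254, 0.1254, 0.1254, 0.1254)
C > D > B > A

Key insight: Entropy is maximized by uniform distributions and minimized by concentrated distributions.

Entropies:
  H(A) = 0.7607 bits
  H(B) = 1.9870 bits
  H(C) = 2.5850 bits
  H(D) = 2.4088 bits

Ranking: C > D > B > A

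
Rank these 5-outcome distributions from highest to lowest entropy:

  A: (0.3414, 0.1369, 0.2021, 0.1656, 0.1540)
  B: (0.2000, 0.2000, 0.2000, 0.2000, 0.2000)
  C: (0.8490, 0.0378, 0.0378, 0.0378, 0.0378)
B > A > C

Key insight: Entropy is maximized by uniform distributions and minimized by concentrated distributions.

- Uniform distributions have maximum entropy log₂(5) = 2.3219 bits
- The more "peaked" or concentrated a distribution, the lower its entropy

Entropies:
  H(A) = 2.2335 bits
  H(B) = 2.3219 bits
  H(C) = 0.9143 bits

Ranking: B > A > C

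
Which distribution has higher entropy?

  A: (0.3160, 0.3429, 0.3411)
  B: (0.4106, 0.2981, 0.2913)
A

Both distributions are close to uniform, making this a harder comparison.

H(A) = 1.5840 bits
H(B) = 1.5662 bits

The distribution closer to uniform has higher entropy.
Answer: A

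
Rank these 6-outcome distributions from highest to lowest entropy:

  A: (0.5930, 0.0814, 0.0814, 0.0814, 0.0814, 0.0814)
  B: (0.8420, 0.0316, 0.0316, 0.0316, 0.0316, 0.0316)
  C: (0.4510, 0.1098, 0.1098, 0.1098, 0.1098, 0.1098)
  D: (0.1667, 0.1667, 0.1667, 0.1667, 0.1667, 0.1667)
D > C > A > B

Key insight: Entropy is maximized by uniform distributions and minimized by concentrated distributions.

Entropies:
  H(A) = 1.9199 bits
  H(B) = 0.9964 bits
  H(C) = 2.2678 bits
  H(D) = 2.5850 bits

Ranking: D > C > A > B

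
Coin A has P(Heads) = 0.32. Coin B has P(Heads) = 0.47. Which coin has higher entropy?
B

For binary distributions, entropy is maximized at p=0.5 and decreases as p moves toward 0 or 1.

H(A) = H(0.32) = 0.9044 bits
H(B) = H(0.47) = 0.9974 bits

Distribution B (p=0.47) is closer to uniform (p=0.5), so it has higher entropy.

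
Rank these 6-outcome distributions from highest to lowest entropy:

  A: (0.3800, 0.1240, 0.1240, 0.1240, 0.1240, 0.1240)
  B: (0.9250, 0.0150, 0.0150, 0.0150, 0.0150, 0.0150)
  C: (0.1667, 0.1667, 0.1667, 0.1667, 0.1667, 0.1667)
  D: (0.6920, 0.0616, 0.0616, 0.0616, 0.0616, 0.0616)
C > A > D > B

Key insight: Entropy is maximized by uniform distributions and minimized by concentrated distributions.

Entropies:
  H(A) = 2.3976 bits
  H(B) = 0.5585 bits
  H(C) = 2.5850 bits
  H(D) = 1.6060 bits

Ranking: C > A > D > B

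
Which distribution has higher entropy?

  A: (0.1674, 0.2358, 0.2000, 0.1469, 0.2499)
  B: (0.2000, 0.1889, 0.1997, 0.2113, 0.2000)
B

Both distributions are close to uniform, making this a harder comparison.

H(A) = 2.2940 bits
H(B) = 2.3210 bits

The distribution closer to uniform has higher entropy.
Answer: B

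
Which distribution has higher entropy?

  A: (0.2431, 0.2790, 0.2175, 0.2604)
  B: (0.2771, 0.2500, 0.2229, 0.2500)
B

Both distributions are close to uniform, making this a harder comparison.

H(A) = 1.9940 bits
H(B) = 1.9958 bits

The distribution closer to uniform has higher entropy.
Answer: B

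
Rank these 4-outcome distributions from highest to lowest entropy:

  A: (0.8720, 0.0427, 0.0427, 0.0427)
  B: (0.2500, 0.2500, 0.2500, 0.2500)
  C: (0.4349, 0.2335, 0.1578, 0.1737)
B > C > A

Key insight: Entropy is maximized by uniform distributions and minimized by concentrated distributions.

- Uniform distributions have maximum entropy log₂(4) = 2.0000 bits
- The more "peaked" or concentrated a distribution, the lower its entropy

Entropies:
  H(A) = 0.7548 bits
  H(B) = 2.0000 bits
  H(C) = 1.8715 bits

Ranking: B > C > A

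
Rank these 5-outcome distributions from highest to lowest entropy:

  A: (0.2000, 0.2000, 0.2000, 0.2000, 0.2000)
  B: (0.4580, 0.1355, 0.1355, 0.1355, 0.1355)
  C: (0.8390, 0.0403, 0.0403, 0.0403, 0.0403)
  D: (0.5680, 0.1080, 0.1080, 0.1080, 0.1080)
A > B > D > C

Key insight: Entropy is maximized by uniform distributions and minimized by concentrated distributions.

Entropies:
  H(A) = 2.3219 bits
  H(B) = 2.0789 bits
  H(C) = 0.9587 bits
  H(D) = 1.8506 bits

Ranking: A > B > D > C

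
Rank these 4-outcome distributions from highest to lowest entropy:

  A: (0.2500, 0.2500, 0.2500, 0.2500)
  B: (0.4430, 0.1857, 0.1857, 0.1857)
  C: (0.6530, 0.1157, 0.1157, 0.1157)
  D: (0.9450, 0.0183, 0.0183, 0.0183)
A > B > C > D

Key insight: Entropy is maximized by uniform distributions and minimized by concentrated distributions.

Entropies:
  H(A) = 2.0000 bits
  H(B) = 1.8734 bits
  H(C) = 1.4813 bits
  H(D) = 0.3944 bits

Ranking: A > B > C > D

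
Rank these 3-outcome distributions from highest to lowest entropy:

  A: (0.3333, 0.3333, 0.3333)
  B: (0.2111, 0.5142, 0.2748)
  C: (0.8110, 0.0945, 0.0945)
A > B > C

Key insight: Entropy is maximized by uniform distributions and minimized by concentrated distributions.

- Uniform distributions have maximum entropy log₂(3) = 1.5850 bits
- The more "peaked" or concentrated a distribution, the lower its entropy

Entropies:
  H(A) = 1.5850 bits
  H(B) = 1.4792 bits
  H(C) = 0.8884 bits

Ranking: A > B > C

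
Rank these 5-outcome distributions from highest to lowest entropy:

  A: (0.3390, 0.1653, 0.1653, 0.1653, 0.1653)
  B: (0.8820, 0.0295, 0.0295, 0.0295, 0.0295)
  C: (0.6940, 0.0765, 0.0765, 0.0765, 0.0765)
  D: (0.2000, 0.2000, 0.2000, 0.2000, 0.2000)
D > A > C > B

Key insight: Entropy is maximized by uniform distributions and minimized by concentrated distributions.

Entropies:
  H(A) = 2.2459 bits
  H(B) = 0.7596 bits
  H(C) = 1.5005 bits
  H(D) = 2.3219 bits

Ranking: D > A > C > B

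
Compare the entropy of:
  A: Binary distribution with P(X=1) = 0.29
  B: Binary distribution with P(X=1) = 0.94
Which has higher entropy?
A

For binary distributions, entropy is maximized at p=0.5 and decreases as p moves toward 0 or 1.

H(A) = H(0.29) = 0.8687 bits
H(B) = H(0.94) = 0.3274 bits

Distribution A (p=0.29) is closer to uniform (p=0.5), so it has higher entropy.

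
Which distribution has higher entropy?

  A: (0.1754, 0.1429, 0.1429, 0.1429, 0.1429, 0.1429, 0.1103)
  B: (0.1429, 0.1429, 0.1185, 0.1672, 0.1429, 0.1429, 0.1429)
B

Both distributions are close to uniform, making this a harder comparison.

H(A) = 2.7965 bits
H(B) = 2.8013 bits

The distribution closer to uniform has higher entropy.
Answer: B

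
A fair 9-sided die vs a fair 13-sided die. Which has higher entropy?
13-sided die

Both are uniform distributions; for uniform over n outcomes, H = log₂(n). H(9-sided) = log₂(9) = 3.170 bits and H(13-sided) = log₂(13) = 3.700 bits. More outcomes in a uniform distribution means higher entropy.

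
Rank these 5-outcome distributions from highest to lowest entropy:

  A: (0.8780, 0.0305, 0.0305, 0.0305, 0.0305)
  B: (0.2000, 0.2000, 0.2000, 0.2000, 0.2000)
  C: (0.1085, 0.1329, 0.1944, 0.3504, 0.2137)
B > C > A

Key insight: Entropy is maximized by uniform distributions and minimized by concentrated distributions.

- Uniform distributions have maximum entropy log₂(5) = 2.3219 bits
- The more "peaked" or concentrated a distribution, the lower its entropy

Entropies:
  H(A) = 0.7791 bits
  H(B) = 2.3219 bits
  H(C) = 2.2000 bits

Ranking: B > C > A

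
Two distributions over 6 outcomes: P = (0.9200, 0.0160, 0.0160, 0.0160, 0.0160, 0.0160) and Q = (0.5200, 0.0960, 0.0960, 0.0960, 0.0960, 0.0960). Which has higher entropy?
Q

P is highly concentrated on one outcome (92%), making it nearly deterministic. Q spreads its mass more evenly (max 52%). The more spread-out distribution has higher entropy: H(P) ≈ 0.588 bits, H(Q) ≈ 2.113 bits.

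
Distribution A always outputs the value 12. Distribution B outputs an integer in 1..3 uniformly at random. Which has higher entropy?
B

A is deterministic, so H(A) = 0. B is uniform over 3 outcomes, so H(B) = log₂(3) = 1.585 bits. Any distribution with genuine randomness has higher entropy than a deterministic one.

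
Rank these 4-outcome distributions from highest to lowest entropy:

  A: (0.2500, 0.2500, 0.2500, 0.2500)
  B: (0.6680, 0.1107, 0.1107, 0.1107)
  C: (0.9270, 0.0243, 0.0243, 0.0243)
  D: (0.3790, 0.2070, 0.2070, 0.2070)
A > D > B > C

Key insight: Entropy is maximized by uniform distributions and minimized by concentrated distributions.

Entropies:
  H(A) = 2.0000 bits
  H(B) = 1.4432 bits
  H(C) = 0.4927 bits
  H(D) = 1.9416 bits

Ranking: A > D > B > C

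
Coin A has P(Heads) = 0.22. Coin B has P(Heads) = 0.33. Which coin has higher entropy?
B

For binary distributions, entropy is maximized at p=0.5 and decreases as p moves toward 0 or 1.

H(A) = H(0.22) = 0.7602 bits
H(B) = H(0.33) = 0.9149 bits

Distribution B (p=0.33) is closer to uniform (p=0.5), so it has higher entropy.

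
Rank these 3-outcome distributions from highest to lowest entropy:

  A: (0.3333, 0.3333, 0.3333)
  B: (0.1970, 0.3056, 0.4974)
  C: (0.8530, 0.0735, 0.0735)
A > B > C

Key insight: Entropy is maximized by uniform distributions and minimized by concentrated distributions.

- Uniform distributions have maximum entropy log₂(3) = 1.5850 bits
- The more "peaked" or concentrated a distribution, the lower its entropy

Entropies:
  H(A) = 1.5850 bits
  H(B) = 1.4855 bits
  H(C) = 0.7493 bits

Ranking: A > B > C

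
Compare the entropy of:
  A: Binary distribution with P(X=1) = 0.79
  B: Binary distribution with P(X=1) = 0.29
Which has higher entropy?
B

For binary distributions, entropy is maximized at p=0.5 and decreases as p moves toward 0 or 1.

H(A) = H(0.79) = 0.7415 bits
H(B) = H(0.29) = 0.8687 bits

Distribution B (p=0.29) is closer to uniform (p=0.5), so it has higher entropy.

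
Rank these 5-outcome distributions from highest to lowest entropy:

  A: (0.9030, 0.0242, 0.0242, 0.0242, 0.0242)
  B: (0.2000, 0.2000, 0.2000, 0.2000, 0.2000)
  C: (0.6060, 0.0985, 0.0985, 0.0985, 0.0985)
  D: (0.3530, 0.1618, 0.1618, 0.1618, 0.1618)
B > D > C > A

Key insight: Entropy is maximized by uniform distributions and minimized by concentrated distributions.

Entropies:
  H(A) = 0.6534 bits
  H(B) = 2.3219 bits
  H(C) = 1.7553 bits
  H(D) = 2.2307 bits

Ranking: B > D > C > A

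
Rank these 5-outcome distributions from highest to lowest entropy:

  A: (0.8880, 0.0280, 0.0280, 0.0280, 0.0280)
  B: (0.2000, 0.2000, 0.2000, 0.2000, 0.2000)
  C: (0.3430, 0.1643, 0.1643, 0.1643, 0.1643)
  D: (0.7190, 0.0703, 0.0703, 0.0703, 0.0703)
B > C > D > A

Key insight: Entropy is maximized by uniform distributions and minimized by concentrated distributions.

Entropies:
  H(A) = 0.7299 bits
  H(B) = 2.3219 bits
  H(C) = 2.2417 bits
  H(D) = 1.4188 bits

Ranking: B > C > D > A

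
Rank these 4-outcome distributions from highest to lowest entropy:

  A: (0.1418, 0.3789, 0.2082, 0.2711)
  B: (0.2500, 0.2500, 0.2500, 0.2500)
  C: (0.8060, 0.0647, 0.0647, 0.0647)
B > A > C

Key insight: Entropy is maximized by uniform distributions and minimized by concentrated distributions.

- Uniform distributions have maximum entropy log₂(4) = 2.0000 bits
- The more "peaked" or concentrated a distribution, the lower its entropy

Entropies:
  H(A) = 1.9120 bits
  H(B) = 2.0000 bits
  H(C) = 1.0172 bits

Ranking: B > A > C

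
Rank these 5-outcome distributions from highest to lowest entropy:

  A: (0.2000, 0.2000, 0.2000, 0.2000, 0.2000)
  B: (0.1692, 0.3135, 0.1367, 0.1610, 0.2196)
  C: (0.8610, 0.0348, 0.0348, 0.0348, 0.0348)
A > B > C

Key insight: Entropy is maximized by uniform distributions and minimized by concentrated distributions.

- Uniform distributions have maximum entropy log₂(5) = 2.3219 bits
- The more "peaked" or concentrated a distribution, the lower its entropy

Entropies:
  H(A) = 2.3219 bits
  H(B) = 2.2553 bits
  H(C) = 0.8596 bits

Ranking: A > B > C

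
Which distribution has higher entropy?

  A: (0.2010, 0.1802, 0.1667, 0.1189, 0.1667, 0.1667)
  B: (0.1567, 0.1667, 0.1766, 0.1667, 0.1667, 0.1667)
B

Both distributions are close to uniform, making this a harder comparison.

H(A) = 2.5684 bits
H(B) = 2.5841 bits

The distribution closer to uniform has higher entropy.
Answer: B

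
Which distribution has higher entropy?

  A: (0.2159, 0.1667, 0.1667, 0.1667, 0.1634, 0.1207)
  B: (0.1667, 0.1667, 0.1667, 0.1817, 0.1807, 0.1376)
B

Both distributions are close to uniform, making this a harder comparison.

H(A) = 2.5652 bits
H(B) = 2.5793 bits

The distribution closer to uniform has higher entropy.
Answer: B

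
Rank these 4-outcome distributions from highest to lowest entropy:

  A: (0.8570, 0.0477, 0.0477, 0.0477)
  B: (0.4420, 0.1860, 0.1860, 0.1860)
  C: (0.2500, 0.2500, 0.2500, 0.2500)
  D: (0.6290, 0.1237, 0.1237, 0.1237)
C > B > D > A

Key insight: Entropy is maximized by uniform distributions and minimized by concentrated distributions.

Entropies:
  H(A) = 0.8187 bits
  H(B) = 1.8747 bits
  H(C) = 2.0000 bits
  H(D) = 1.5395 bits

Ranking: C > B > D > A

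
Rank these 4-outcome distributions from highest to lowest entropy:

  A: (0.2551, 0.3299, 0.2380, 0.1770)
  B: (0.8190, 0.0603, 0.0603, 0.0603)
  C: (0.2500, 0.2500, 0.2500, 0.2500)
C > A > B

Key insight: Entropy is maximized by uniform distributions and minimized by concentrated distributions.

- Uniform distributions have maximum entropy log₂(4) = 2.0000 bits
- The more "peaked" or concentrated a distribution, the lower its entropy

Entropies:
  H(A) = 1.9656 bits
  H(B) = 0.9691 bits
  H(C) = 2.0000 bits

Ranking: C > A > B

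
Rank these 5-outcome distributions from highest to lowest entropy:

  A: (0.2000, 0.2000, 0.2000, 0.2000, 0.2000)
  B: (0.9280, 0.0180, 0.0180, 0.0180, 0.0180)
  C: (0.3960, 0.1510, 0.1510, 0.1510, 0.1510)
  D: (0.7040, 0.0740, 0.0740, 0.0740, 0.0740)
A > C > D > B

Key insight: Entropy is maximized by uniform distributions and minimized by concentrated distributions.

Entropies:
  H(A) = 2.3219 bits
  H(B) = 0.5173 bits
  H(C) = 2.1766 bits
  H(D) = 1.4683 bits

Ranking: A > C > D > B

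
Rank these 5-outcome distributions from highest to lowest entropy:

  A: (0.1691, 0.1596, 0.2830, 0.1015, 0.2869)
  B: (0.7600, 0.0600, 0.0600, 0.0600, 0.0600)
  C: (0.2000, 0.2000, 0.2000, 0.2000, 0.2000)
C > A > B

Key insight: Entropy is maximized by uniform distributions and minimized by concentrated distributions.

- Uniform distributions have maximum entropy log₂(5) = 2.3219 bits
- The more "peaked" or concentrated a distribution, the lower its entropy

Entropies:
  H(A) = 2.2232 bits
  H(B) = 1.2750 bits
  H(C) = 2.3219 bits

Ranking: C > A > B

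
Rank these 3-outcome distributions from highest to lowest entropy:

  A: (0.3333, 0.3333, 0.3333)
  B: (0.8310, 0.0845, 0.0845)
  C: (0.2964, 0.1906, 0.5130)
A > C > B

Key insight: Entropy is maximized by uniform distributions and minimized by concentrated distributions.

- Uniform distributions have maximum entropy log₂(3) = 1.5850 bits
- The more "peaked" or concentrated a distribution, the lower its entropy

Entropies:
  H(A) = 1.5850 bits
  H(B) = 0.8244 bits
  H(C) = 1.4698 bits

Ranking: A > C > B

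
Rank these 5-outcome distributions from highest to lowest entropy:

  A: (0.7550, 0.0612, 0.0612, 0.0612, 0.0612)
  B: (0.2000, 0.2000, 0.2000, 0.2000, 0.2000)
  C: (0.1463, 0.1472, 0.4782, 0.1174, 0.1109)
B > C > A

Key insight: Entropy is maximized by uniform distributions and minimized by concentrated distributions.

- Uniform distributions have maximum entropy log₂(5) = 2.3219 bits
- The more "peaked" or concentrated a distribution, the lower its entropy

Entropies:
  H(A) = 1.2933 bits
  H(B) = 2.3219 bits
  H(C) = 2.0362 bits

Ranking: B > C > A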